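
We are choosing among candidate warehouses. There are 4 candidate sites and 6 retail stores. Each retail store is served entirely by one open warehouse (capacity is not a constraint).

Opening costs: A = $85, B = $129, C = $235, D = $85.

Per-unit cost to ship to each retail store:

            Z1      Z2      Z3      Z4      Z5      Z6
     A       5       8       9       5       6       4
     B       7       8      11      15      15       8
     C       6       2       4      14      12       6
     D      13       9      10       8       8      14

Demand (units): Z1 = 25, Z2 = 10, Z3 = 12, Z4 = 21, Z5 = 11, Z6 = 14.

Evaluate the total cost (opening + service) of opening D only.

Total cost: 1072

Each retail store is assigned to its cheapest site among the open ones.
{D}: Z1→D 13·25=325, Z2→D 9·10=90, Z3→D 10·12=120, Z4→D 8·21=168, Z5→D 8·11=88, Z6→D 14·14=196. Service 987; fixed 85; total 1072.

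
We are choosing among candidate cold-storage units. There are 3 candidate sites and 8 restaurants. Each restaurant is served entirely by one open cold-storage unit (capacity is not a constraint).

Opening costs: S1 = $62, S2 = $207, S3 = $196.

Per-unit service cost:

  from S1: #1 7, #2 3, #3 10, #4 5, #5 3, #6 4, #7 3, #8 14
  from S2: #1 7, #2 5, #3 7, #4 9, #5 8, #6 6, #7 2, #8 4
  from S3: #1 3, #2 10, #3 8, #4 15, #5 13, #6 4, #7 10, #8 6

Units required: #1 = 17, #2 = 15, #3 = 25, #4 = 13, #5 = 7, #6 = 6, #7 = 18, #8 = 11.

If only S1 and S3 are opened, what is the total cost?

Total cost: 784

Each restaurant is assigned to its cheapest site among the open ones.
{S1, S3}: #1→S3 3·17=51, #2→S1 3·15=45, #3→S3 8·25=200, #4→S1 5·13=65, #5→S1 3·7=21, #6→S1 4·6=24, #7→S1 3·18=54, #8→S3 6·11=66. Service 526; fixed 258; total 784.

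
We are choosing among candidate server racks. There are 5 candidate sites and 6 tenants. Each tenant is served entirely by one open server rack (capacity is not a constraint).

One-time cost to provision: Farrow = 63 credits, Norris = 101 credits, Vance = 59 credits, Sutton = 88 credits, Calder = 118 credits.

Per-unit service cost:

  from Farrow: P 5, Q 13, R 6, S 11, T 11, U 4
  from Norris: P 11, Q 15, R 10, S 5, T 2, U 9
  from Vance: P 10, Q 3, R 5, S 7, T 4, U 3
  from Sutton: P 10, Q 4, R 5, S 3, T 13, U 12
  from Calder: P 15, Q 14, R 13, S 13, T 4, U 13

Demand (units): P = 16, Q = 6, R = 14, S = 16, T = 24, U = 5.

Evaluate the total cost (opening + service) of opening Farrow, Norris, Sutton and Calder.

Total cost: 660

Each tenant is assigned to its cheapest site among the open ones.
{Farrow, Norris, Sutton, Calder}: P→Farrow 5·16=80, Q→Sutton 4·6=24, R→Sutton 5·14=70, S→Sutton 3·16=48, T→Norris 2·24=48, U→Farrow 4·5=20. Service 290; fixed 370; total 660.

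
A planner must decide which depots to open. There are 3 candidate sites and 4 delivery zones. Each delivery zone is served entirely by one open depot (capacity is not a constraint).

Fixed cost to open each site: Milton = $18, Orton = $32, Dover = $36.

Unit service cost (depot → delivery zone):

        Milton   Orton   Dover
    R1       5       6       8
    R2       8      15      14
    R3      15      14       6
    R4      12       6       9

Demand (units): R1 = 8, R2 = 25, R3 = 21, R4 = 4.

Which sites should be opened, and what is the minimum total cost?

For any fixed open set, each delivery zone goes to its cheapest open site; total = fixed + service.
{Milton, Dover}: R1→Milton 5·8=40, R2→Milton 8·25=200, R3→Dover 6·21=126, R4→Dover 9·4=36. Service 402; fixed 54; total 456.
{Milton, Orton, Dover}: service 390 + fixed 86 = 476
{Milton, Orton}: service 558 + fixed 50 = 608
{Milton}: service 603 + fixed 18 = 621
(All 7 nonempty subsets were checked; Milton and Dover is lowest.)

Open Milton and Dover; minimum total cost 456.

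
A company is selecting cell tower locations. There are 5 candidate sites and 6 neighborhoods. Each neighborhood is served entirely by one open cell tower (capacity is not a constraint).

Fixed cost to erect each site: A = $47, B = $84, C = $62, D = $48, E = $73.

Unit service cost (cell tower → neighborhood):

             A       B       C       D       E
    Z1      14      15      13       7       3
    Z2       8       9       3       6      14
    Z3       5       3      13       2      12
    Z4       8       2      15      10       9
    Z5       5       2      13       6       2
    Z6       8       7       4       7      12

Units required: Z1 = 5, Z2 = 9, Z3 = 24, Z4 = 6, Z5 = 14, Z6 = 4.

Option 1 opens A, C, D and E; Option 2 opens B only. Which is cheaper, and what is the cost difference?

Option 1: {A, C, D, E}: Z1→E 3·5=15, Z2→C 3·9=27, Z3→D 2·24=48, Z4→A 8·6=48, Z5→E 2·14=28, Z6→C 4·4=16. Service 182; fixed 230; total 412.
Option 2: {B}: Z1→B 15·5=75, Z2→B 9·9=81, Z3→B 3·24=72, Z4→B 2·6=12, Z5→B 2·14=28, Z6→B 7·4=28. Service 296; fixed 84; total 380.
Difference: |412 − 380| = 32.

Option 2 is cheaper by 32.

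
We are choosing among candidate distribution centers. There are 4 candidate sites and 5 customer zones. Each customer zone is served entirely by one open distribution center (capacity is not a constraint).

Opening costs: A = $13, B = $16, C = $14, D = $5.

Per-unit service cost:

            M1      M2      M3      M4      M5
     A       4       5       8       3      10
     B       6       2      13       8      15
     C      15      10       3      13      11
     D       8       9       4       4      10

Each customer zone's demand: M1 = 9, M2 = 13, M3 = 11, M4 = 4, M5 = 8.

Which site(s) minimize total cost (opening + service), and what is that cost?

For any fixed open set, each customer zone goes to its cheapest open site; total = fixed + service.
{A, B, C}: M1→A 4·9=36, M2→B 2·13=26, M3→C 3·11=33, M4→A 3·4=12, M5→A 10·8=80. Service 187; fixed 43; total 230.
{A, B, D}: M1→A 4·9=36, M2→B 2·13=26, M3→D 4·11=44, M4→A 3·4=12, M5→A 10·8=80. Service 198; fixed 34; total 232.
{A, B, C, D}: M1→A 4·9=36, M2→B 2·13=26, M3→C 3·11=33, M4→A 3·4=12, M5→A 10·8=80. Service 187; fixed 48; total 235.
{D}: M1→D 8·9=72, M2→D 9·13=117, M3→D 4·11=44, M4→D 4·4=16, M5→D 10·8=80. Service 329; fixed 5; total 334.
No other subset beats 230.

Open A, B and C; minimum total cost 230.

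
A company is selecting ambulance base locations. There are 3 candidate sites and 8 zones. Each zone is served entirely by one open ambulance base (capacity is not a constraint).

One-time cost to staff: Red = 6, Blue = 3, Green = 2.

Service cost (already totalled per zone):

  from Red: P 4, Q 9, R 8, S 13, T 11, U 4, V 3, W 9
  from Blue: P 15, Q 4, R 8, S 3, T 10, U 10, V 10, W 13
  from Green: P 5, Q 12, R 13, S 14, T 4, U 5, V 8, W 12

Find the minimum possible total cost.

Minimum total cost: 50

For any fixed open set, each zone goes to its cheapest open site; total = fixed + service.
{Red, Blue, Green}: P→Red 4, Q→Blue 4, R→Red 8, S→Blue 3, T→Green 4, U→Red 4, V→Red 3, W→Red 9. Service 39; fixed 11; total 50.
{Red, Blue}: service 45 + fixed 9 = 54
{Blue, Green}: P→Green 5, Q→Blue 4, R→Blue 8, S→Blue 3, T→Green 4, U→Green 5, V→Green 8, W→Green 12. Service 49; fixed 5; total 54.
{Green}: P→Green 5, Q→Green 12, R→Green 13, S→Green 14, T→Green 4, U→Green 5, V→Green 8, W→Green 12. Service 73; fixed 2; total 75.
No other subset beats 50.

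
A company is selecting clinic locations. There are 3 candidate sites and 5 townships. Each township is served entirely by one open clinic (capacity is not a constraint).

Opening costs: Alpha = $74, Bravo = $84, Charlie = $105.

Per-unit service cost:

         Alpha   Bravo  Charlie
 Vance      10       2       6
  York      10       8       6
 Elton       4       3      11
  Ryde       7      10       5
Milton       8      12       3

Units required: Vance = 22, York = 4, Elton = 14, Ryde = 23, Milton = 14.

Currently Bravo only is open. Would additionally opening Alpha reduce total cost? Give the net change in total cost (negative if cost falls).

Current service cost with {Bravo}: 516.
Adding Alpha: each township re-picks its cheapest; new service cost 391, saving 125.
Extra fixed cost: 74. Net change = 74 − 125 = -51.
(Totals: 600 → 549.)

Yes — net change −51 (cost falls by 51).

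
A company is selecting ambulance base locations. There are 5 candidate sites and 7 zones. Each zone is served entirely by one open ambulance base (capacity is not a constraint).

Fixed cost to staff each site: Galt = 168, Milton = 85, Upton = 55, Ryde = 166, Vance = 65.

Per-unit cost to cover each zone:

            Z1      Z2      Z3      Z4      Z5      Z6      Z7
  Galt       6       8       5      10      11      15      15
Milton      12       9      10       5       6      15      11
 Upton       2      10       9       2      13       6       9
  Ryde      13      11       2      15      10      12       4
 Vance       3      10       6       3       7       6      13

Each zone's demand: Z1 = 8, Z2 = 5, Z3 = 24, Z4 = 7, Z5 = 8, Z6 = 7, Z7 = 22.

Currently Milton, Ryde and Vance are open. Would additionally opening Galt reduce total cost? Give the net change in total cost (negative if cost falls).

No — net change +163 (cost rises by 163).

Current service cost with {Milton, Ryde, Vance}: 316.
Adding Galt: each zone re-picks its cheapest; new service cost 311, saving 5.
Extra fixed cost: 168. Net change = 168 − 5 = 163.
(Totals: 632 → 795.)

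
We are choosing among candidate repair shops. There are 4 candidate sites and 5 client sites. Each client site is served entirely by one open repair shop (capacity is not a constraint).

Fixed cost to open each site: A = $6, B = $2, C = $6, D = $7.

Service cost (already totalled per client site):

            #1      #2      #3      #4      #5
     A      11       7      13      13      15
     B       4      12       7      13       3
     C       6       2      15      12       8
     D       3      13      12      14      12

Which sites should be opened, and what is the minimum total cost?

Open B and C; minimum total cost 36.

For any fixed open set, each client site goes to its cheapest open site; total = fixed + service.
{B, C}: #1→B 4, #2→C 2, #3→B 7, #4→C 12, #5→B 3. Service 28; fixed 8; total 36.
{B}: service 39 + fixed 2 = 41
{A, B}: service 34 + fixed 8 = 42
{A, B, C, D}: service 27 + fixed 21 = 48
(All 15 nonempty subsets were checked; B and C is lowest.)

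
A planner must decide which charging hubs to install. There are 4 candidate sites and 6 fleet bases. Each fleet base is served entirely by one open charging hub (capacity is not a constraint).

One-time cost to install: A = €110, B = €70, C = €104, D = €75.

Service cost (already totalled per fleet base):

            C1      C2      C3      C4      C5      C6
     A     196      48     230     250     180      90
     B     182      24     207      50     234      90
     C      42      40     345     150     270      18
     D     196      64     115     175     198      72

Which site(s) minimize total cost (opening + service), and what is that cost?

For any fixed open set, each fleet base goes to its cheapest open site; total = fixed + service.
{B, C, D}: C1→C 42, C2→B 24, C3→D 115, C4→B 50, C5→D 198, C6→C 18. Service 447; fixed 249; total 696.
{C, D}: C1→C 42, C2→C 40, C3→D 115, C4→C 150, C5→D 198, C6→C 18. Service 563; fixed 179; total 742.
{B, C}: service 575 + fixed 174 = 749
{A, B, C, D}: service 429 + fixed 359 = 788
(All 15 nonempty subsets were checked; B, C and D is lowest.)

Open B, C and D; minimum total cost 696.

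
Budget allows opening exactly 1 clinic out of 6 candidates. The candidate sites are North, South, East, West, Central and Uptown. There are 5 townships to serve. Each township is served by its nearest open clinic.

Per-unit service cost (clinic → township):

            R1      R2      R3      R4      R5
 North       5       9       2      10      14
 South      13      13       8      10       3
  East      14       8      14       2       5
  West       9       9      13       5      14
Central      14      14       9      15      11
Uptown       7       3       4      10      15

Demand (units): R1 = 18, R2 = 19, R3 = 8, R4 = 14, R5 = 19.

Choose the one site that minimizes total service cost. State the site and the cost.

Choose East only; total service cost 639.

With exactly 1 open, each township uses its cheapest among the chosen.
{East}: R1→East 14·18=252, R2→East 8·19=152, R3→East 14·8=112, R4→East 2·14=28, R5→East 5·19=95. Service cost 639.
{Uptown}: service cost 640
{North}: service cost 683
Among all 6 size-1 choices, {East} is lowest.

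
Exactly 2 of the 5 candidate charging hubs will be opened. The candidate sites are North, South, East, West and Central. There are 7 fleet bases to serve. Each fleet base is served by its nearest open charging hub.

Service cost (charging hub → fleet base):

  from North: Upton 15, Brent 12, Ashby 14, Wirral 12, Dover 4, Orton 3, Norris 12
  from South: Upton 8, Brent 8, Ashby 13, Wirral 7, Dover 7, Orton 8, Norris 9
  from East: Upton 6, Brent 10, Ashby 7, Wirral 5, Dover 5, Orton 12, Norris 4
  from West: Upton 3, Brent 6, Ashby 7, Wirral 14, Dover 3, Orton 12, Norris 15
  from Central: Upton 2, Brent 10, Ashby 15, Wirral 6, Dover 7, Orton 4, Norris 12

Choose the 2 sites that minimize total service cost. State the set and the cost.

With exactly 2 open, each fleet base uses its cheapest among the chosen.
{East, Central}: Upton→Central 2, Brent→East 10, Ashby→East 7, Wirral→East 5, Dover→East 5, Orton→Central 4, Norris→East 4. Service cost 37.
{North, East}: service cost 39
{East, West}: service cost 40
Among all 10 size-2 choices, {East, Central} is lowest.

Choose East and Central; total service cost 37.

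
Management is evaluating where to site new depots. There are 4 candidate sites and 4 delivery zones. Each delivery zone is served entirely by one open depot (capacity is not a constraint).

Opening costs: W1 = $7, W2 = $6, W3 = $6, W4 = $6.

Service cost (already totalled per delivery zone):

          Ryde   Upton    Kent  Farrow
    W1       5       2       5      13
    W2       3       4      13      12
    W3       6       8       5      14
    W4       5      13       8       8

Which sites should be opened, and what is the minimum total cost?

For any fixed open set, each delivery zone goes to its cheapest open site; total = fixed + service.
{W1}: Ryde→W1 5, Upton→W1 2, Kent→W1 5, Farrow→W1 13. Service 25; fixed 7; total 32.
{W1, W4}: service 20 + fixed 13 = 33
{W1, W2}: Ryde→W2 3, Upton→W1 2, Kent→W1 5, Farrow→W2 12. Service 22; fixed 13; total 35.
{W1, W2, W3, W4}: service 18 + fixed 25 = 43
No other subset beats 32.

Open W1 only; minimum total cost 32.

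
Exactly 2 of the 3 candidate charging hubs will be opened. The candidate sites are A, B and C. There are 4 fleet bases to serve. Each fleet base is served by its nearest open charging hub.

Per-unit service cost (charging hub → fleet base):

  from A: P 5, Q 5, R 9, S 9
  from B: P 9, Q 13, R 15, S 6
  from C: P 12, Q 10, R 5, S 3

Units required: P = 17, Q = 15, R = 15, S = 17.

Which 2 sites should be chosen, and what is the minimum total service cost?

Choose A and C; total service cost 286.

With exactly 2 open, each fleet base uses its cheapest among the chosen.
{A, C}: P→A 5·17=85, Q→A 5·15=75, R→C 5·15=75, S→C 3·17=51. Service cost 286.
{A, B}: service cost 397
{B, C}: service cost 429
Among all 3 size-2 choices, {A, C} is lowest.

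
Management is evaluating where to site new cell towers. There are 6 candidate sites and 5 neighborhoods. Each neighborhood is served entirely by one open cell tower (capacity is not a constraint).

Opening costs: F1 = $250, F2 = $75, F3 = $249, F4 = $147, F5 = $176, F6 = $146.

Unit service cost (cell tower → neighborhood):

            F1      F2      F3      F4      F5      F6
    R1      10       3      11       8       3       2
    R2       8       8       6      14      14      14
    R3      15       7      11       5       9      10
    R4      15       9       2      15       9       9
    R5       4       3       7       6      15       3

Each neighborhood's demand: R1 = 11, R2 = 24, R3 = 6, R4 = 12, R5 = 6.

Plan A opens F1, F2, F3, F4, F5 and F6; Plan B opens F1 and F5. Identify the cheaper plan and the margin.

Plan B is cheaper by 444.

Plan A: {F1, F2, F3, F4, F5, F6}: R1→F6 2·11=22, R2→F3 6·24=144, R3→F4 5·6=30, R4→F3 2·12=24, R5→F2 3·6=18. Service 238; fixed 1043; total 1281.
Plan B: {F1, F5}: R1→F5 3·11=33, R2→F1 8·24=192, R3→F5 9·6=54, R4→F5 9·12=108, R5→F1 4·6=24. Service 411; fixed 426; total 837.
Difference: |1281 − 837| = 444.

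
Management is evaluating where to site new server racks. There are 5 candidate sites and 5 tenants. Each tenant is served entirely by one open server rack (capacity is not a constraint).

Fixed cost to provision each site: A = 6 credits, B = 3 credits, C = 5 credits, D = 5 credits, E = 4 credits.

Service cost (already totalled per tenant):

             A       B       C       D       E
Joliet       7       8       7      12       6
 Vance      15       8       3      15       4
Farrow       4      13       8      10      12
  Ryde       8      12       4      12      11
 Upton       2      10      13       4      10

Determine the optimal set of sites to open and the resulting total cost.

For any fixed open set, each tenant goes to its cheapest open site; total = fixed + service.
{A, C}: Joliet→A 7, Vance→C 3, Farrow→A 4, Ryde→C 4, Upton→A 2. Service 20; fixed 11; total 31.
{A, B, C}: service 20 + fixed 14 = 34
{A, C, E}: service 19 + fixed 15 = 34
{A, B, C, D, E}: service 19 + fixed 23 = 42
No other subset beats 31.

Open A and C; minimum total cost 31.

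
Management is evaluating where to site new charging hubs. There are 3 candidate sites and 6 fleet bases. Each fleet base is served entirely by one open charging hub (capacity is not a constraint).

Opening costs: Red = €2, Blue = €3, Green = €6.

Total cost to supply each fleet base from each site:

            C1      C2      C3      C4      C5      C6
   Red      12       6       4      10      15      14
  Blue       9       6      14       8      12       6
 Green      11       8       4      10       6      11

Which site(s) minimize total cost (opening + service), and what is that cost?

For any fixed open set, each fleet base goes to its cheapest open site; total = fixed + service.
{Blue, Green}: C1→Blue 9, C2→Blue 6, C3→Green 4, C4→Blue 8, C5→Green 6, C6→Blue 6. Service 39; fixed 9; total 48.
{Red, Blue}: service 45 + fixed 5 = 50
{Red, Blue, Green}: C1→Blue 9, C2→Red 6, C3→Red 4, C4→Blue 8, C5→Green 6, C6→Blue 6. Service 39; fixed 11; total 50.
{Red}: service 61 + fixed 2 = 63
No other subset beats 48.

Open Blue and Green; minimum total cost 48.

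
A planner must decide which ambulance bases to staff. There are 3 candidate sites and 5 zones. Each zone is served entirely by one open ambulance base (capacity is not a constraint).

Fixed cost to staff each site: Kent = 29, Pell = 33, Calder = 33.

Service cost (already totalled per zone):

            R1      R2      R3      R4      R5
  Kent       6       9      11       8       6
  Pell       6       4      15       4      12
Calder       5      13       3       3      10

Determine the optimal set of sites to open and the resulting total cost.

Open Calder only; minimum total cost 67.

For any fixed open set, each zone goes to its cheapest open site; total = fixed + service.
{Calder}: R1→Calder 5, R2→Calder 13, R3→Calder 3, R4→Calder 3, R5→Calder 10. Service 34; fixed 33; total 67.
{Kent}: R1→Kent 6, R2→Kent 9, R3→Kent 11, R4→Kent 8, R5→Kent 6. Service 40; fixed 29; total 69.
{Pell}: R1→Pell 6, R2→Pell 4, R3→Pell 15, R4→Pell 4, R5→Pell 12. Service 41; fixed 33; total 74.
{Kent, Pell, Calder}: R1→Calder 5, R2→Pell 4, R3→Calder 3, R4→Calder 3, R5→Kent 6. Service 21; fixed 95; total 116.
(All 7 nonempty subsets were checked; Calder only is lowest.)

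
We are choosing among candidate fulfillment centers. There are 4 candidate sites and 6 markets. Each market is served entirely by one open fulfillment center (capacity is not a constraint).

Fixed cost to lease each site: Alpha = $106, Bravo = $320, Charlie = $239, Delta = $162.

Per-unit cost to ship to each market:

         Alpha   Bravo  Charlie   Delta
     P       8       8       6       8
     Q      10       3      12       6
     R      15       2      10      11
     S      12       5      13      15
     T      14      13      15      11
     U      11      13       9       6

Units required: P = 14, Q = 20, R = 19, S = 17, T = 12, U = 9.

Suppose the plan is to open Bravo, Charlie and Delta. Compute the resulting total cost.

Each market is assigned to its cheapest site among the open ones.
{Bravo, Charlie, Delta}: P→Charlie 6·14=84, Q→Bravo 3·20=60, R→Bravo 2·19=38, S→Bravo 5·17=85, T→Delta 11·12=132, U→Delta 6·9=54. Service 453; fixed 721; total 1174.

Total cost: 1174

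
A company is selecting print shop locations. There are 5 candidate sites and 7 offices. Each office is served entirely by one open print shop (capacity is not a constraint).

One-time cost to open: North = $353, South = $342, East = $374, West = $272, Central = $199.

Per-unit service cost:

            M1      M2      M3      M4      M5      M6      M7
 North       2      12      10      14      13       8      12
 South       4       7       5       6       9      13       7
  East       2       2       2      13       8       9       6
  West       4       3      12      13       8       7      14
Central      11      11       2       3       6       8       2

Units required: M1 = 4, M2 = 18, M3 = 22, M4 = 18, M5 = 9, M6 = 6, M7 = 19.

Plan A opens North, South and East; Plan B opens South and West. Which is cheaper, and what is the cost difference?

Plan A: {North, South, East}: M1→North 2·4=8, M2→East 2·18=36, M3→East 2·22=44, M4→South 6·18=108, M5→East 8·9=72, M6→North 8·6=48, M7→East 6·19=114. Service 430; fixed 1069; total 1499.
Plan B: {South, West}: M1→South 4·4=16, M2→West 3·18=54, M3→South 5·22=110, M4→South 6·18=108, M5→West 8·9=72, M6→West 7·6=42, M7→South 7·19=133. Service 535; fixed 614; total 1149.
Difference: |1499 − 1149| = 350.

Plan B is cheaper by 350.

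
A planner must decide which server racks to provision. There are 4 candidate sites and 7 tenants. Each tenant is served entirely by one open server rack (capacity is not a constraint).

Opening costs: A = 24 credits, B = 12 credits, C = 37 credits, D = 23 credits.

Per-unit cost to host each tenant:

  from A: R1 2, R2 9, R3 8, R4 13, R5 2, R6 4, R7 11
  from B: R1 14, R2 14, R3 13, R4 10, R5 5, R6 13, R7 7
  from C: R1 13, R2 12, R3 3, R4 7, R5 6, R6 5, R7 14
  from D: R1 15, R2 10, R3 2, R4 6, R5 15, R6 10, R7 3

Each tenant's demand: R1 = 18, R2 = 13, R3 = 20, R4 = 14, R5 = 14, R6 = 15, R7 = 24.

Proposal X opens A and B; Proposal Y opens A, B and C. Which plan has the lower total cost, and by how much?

Proposal Y is cheaper by 105.

Proposal X: {A, B}: R1→A 2·18=36, R2→A 9·13=117, R3→A 8·20=160, R4→B 10·14=140, R5→A 2·14=28, R6→A 4·15=60, R7→B 7·24=168. Service 709; fixed 36; total 745.
Proposal Y: {A, B, C}: R1→A 2·18=36, R2→A 9·13=117, R3→C 3·20=60, R4→C 7·14=98, R5→A 2·14=28, R6→A 4·15=60, R7→B 7·24=168. Service 567; fixed 73; total 640.
Difference: |745 − 640| = 105.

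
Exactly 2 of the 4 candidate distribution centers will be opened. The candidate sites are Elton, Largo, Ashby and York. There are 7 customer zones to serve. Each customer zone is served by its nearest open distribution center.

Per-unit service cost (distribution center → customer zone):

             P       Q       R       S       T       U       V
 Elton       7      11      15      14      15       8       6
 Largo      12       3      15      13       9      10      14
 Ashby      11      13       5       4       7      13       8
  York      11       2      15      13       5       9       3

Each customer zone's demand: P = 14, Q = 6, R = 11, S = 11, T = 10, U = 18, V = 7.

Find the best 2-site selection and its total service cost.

With exactly 2 open, each customer zone uses its cheapest among the chosen.
{Ashby, York}: P→Ashby 11·14=154, Q→York 2·6=12, R→Ashby 5·11=55, S→Ashby 4·11=44, T→York 5·10=50, U→York 9·18=162, V→York 3·7=21. Service cost 498.
{Elton, Ashby}: service cost 519
{Largo, Ashby}: service cost 577
Among all 6 size-2 choices, {Ashby, York} is lowest.

Choose Ashby and York; total service cost 498.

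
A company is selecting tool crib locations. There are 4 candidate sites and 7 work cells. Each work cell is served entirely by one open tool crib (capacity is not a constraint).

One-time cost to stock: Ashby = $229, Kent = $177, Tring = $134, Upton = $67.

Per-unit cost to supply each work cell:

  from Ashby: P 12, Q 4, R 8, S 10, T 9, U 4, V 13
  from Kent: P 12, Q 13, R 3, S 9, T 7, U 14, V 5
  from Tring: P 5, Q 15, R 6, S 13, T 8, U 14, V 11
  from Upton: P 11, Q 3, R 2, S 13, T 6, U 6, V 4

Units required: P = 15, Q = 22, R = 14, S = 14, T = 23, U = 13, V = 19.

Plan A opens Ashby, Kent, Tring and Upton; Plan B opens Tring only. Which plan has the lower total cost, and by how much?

Plan A: {Ashby, Kent, Tring, Upton}: P→Tring 5·15=75, Q→Upton 3·22=66, R→Upton 2·14=28, S→Kent 9·14=126, T→Upton 6·23=138, U→Ashby 4·13=52, V→Upton 4·19=76. Service 561; fixed 607; total 1168.
Plan B: {Tring}: P→Tring 5·15=75, Q→Tring 15·22=330, R→Tring 6·14=84, S→Tring 13·14=182, T→Tring 8·23=184, U→Tring 14·13=182, V→Tring 11·19=209. Service 1246; fixed 134; total 1380.
Difference: |1168 − 1380| = 212.

Plan A is cheaper by 212.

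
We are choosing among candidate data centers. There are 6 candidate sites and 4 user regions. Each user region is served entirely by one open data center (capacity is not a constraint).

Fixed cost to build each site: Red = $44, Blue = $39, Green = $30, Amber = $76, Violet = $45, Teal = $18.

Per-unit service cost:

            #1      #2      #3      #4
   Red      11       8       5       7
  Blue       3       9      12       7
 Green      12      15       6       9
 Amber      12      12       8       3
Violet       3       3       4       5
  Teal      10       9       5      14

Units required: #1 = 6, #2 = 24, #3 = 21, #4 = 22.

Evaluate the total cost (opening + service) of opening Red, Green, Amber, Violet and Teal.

Each user region is assigned to its cheapest site among the open ones.
{Red, Green, Amber, Violet, Teal}: #1→Violet 3·6=18, #2→Violet 3·24=72, #3→Violet 4·21=84, #4→Amber 3·22=66. Service 240; fixed 213; total 453.

Total cost: 453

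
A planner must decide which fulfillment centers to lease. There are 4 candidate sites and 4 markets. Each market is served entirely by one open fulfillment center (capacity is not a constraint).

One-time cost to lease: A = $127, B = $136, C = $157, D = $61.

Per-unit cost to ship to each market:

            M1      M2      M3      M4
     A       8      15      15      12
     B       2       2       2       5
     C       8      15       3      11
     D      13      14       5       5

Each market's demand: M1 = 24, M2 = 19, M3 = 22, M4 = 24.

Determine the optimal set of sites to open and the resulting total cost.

For any fixed open set, each market goes to its cheapest open site; total = fixed + service.
{B}: M1→B 2·24=48, M2→B 2·19=38, M3→B 2·22=44, M4→B 5·24=120. Service 250; fixed 136; total 386.
{B, D}: service 250 + fixed 197 = 447
{A, B}: service 250 + fixed 263 = 513
{A, B, C, D}: service 250 + fixed 481 = 731
No other subset beats 386.

Open B only; minimum total cost 386.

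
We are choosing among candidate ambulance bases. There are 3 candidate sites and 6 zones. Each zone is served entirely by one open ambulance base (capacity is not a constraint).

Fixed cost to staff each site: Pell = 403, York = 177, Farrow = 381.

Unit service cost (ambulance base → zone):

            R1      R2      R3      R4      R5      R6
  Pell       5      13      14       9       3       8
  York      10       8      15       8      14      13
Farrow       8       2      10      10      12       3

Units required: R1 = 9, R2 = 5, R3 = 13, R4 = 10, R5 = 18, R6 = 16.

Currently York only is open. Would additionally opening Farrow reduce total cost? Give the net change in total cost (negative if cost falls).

Current service cost with {York}: 865.
Adding Farrow: each zone re-picks its cheapest; new service cost 556, saving 309.
Extra fixed cost: 381. Net change = 381 − 309 = 72.
(Totals: 1042 → 1114.)

No — net change +72 (cost rises by 72).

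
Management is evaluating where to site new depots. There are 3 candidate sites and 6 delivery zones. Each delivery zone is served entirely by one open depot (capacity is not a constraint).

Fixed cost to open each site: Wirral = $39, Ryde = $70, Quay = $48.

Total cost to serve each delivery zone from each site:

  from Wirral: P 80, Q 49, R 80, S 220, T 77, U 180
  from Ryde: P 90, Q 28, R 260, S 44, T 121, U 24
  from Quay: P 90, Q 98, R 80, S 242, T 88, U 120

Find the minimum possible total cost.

For any fixed open set, each delivery zone goes to its cheapest open site; total = fixed + service.
{Wirral, Ryde}: P→Wirral 80, Q→Ryde 28, R→Wirral 80, S→Ryde 44, T→Wirral 77, U→Ryde 24. Service 333; fixed 109; total 442.
{Ryde, Quay}: P→Ryde 90, Q→Ryde 28, R→Quay 80, S→Ryde 44, T→Quay 88, U→Ryde 24. Service 354; fixed 118; total 472.
{Wirral, Ryde, Quay}: service 333 + fixed 157 = 490
{Wirral}: P→Wirral 80, Q→Wirral 49, R→Wirral 80, S→Wirral 220, T→Wirral 77, U→Wirral 180. Service 686; fixed 39; total 725.
(All 7 nonempty subsets were checked; Wirral and Ryde is lowest.)

Minimum total cost: 442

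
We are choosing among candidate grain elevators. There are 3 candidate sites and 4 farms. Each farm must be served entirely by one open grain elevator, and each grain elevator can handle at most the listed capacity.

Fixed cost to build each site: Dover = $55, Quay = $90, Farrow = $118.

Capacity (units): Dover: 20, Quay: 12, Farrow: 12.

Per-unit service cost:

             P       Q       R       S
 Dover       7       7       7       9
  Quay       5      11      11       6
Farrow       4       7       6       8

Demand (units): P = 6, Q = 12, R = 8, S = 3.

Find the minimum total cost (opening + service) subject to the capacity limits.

Open {Dover, Quay}: P→Quay 5·6=30, Q→Dover 7·12=84, R→Dover 7·8=56, S→Quay 6·3=18.
Loads: Dover carries 20/20, Quay carries 9/12. Service 188; fixed 145; total 333.
Next best feasible plan costs 361.

Minimum total cost: 333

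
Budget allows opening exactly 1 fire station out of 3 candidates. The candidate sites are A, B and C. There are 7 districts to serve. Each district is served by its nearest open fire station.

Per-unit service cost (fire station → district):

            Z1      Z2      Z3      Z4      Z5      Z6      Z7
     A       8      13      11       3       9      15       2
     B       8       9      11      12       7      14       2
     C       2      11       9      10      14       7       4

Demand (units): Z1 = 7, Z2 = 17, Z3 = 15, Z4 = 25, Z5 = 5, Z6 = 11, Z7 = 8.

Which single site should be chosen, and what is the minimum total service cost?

With exactly 1 open, each district uses its cheapest among the chosen.
{A}: Z1→A 8·7=56, Z2→A 13·17=221, Z3→A 11·15=165, Z4→A 3·25=75, Z5→A 9·5=45, Z6→A 15·11=165, Z7→A 2·8=16. Service cost 743.
{C}: service cost 765
{B}: service cost 879
Among all 3 size-1 choices, {A} is lowest.

Choose A only; total service cost 743.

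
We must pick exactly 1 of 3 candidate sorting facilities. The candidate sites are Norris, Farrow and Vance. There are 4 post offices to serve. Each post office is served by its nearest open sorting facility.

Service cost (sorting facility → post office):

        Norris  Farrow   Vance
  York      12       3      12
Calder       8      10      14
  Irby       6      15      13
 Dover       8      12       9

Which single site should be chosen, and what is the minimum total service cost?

Choose Norris only; total service cost 34.

With exactly 1 open, each post office uses its cheapest among the chosen.
{Norris}: York→Norris 12, Calder→Norris 8, Irby→Norris 6, Dover→Norris 8. Service cost 34.
{Farrow}: service cost 40
{Vance}: service cost 48
Among all 3 size-1 choices, {Norris} is lowest.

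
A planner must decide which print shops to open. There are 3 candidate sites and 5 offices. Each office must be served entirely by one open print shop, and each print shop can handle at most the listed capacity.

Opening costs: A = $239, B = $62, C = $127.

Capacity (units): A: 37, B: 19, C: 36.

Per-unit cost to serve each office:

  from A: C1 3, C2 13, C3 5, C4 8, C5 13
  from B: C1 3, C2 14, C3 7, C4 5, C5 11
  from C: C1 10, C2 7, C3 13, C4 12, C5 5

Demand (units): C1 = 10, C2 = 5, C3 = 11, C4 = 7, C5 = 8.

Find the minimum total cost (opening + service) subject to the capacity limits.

Open {B, C}: C1→B 3·10=30, C2→C 7·5=35, C3→C 13·11=143, C4→B 5·7=35, C5→C 5·8=40.
Loads: B carries 17/19, C carries 24/36. Service 283; fixed 189; total 472.
Next best feasible plan costs 476.

Minimum total cost: 472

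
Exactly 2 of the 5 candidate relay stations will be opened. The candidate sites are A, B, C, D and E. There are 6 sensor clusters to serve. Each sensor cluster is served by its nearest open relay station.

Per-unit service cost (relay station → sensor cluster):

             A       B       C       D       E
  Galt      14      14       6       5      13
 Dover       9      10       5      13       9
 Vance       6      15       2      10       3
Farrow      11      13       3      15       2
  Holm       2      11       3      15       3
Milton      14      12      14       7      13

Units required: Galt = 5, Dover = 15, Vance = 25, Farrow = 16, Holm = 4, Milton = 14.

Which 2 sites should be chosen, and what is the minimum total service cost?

With exactly 2 open, each sensor cluster uses its cheapest among the chosen.
{C, D}: Galt→D 5·5=25, Dover→C 5·15=75, Vance→C 2·25=50, Farrow→C 3·16=48, Holm→C 3·4=12, Milton→D 7·14=98. Service cost 308.
{D, E}: service cost 377
{C, E}: service cost 381
Among all 10 size-2 choices, {C, D} is lowest.

Choose C and D; total service cost 308.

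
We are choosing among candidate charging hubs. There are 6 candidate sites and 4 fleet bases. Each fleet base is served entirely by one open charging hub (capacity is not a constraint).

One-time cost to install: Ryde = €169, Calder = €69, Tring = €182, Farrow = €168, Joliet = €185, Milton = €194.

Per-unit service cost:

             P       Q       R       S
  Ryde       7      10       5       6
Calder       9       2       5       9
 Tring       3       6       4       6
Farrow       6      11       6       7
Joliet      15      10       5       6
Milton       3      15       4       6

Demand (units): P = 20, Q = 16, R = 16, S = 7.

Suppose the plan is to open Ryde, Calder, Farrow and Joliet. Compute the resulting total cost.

Total cost: 865

Each fleet base is assigned to its cheapest site among the open ones.
{Ryde, Calder, Farrow, Joliet}: P→Farrow 6·20=120, Q→Calder 2·16=32, R→Ryde 5·16=80, S→Ryde 6·7=42. Service 274; fixed 591; total 865.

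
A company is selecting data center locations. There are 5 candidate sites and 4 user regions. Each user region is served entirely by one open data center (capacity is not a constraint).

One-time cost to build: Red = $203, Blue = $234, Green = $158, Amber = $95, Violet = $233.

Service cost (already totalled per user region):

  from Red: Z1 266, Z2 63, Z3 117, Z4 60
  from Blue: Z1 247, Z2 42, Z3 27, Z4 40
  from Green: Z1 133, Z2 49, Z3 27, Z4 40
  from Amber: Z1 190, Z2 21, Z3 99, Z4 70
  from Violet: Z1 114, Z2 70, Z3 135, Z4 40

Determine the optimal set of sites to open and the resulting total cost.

Open Green only; minimum total cost 407.

For any fixed open set, each user region goes to its cheapest open site; total = fixed + service.
{Green}: Z1→Green 133, Z2→Green 49, Z3→Green 27, Z4→Green 40. Service 249; fixed 158; total 407.
{Green, Amber}: Z1→Green 133, Z2→Amber 21, Z3→Green 27, Z4→Green 40. Service 221; fixed 253; total 474.
{Amber}: Z1→Amber 190, Z2→Amber 21, Z3→Amber 99, Z4→Amber 70. Service 380; fixed 95; total 475.
{Red, Blue, Green, Amber, Violet}: Z1→Violet 114, Z2→Amber 21, Z3→Blue 27, Z4→Blue 40. Service 202; fixed 923; total 1125.
No other subset beats 407.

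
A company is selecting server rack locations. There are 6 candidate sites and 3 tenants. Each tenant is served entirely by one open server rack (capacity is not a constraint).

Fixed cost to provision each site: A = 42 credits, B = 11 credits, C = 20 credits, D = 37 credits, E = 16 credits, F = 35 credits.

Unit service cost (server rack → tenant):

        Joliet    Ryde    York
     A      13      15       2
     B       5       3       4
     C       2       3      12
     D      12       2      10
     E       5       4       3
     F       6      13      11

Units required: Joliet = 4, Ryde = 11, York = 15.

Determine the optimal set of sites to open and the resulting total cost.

For any fixed open set, each tenant goes to its cheapest open site; total = fixed + service.
{C, E}: Joliet→C 2·4=8, Ryde→C 3·11=33, York→E 3·15=45. Service 86; fixed 36; total 122.
{B}: Joliet→B 5·4=20, Ryde→B 3·11=33, York→B 4·15=60. Service 113; fixed 11; total 124.
{B, E}: Joliet→B 5·4=20, Ryde→B 3·11=33, York→E 3·15=45. Service 98; fixed 27; total 125.
{A, B, C, D, E, F}: service 60 + fixed 161 = 221
No other subset beats 122.

Open C and E; minimum total cost 122.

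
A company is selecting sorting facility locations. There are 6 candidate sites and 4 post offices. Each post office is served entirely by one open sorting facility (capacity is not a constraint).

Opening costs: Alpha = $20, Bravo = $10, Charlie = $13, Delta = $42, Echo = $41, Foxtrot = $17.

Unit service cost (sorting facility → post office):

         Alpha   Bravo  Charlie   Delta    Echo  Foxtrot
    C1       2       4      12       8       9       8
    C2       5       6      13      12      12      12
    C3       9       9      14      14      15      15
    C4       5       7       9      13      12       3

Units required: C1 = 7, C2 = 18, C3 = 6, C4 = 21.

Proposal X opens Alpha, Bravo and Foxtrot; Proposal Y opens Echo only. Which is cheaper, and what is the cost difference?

Proposal X is cheaper by 394.

Proposal X: {Alpha, Bravo, Foxtrot}: C1→Alpha 2·7=14, C2→Alpha 5·18=90, C3→Alpha 9·6=54, C4→Foxtrot 3·21=63. Service 221; fixed 47; total 268.
Proposal Y: {Echo}: C1→Echo 9·7=63, C2→Echo 12·18=216, C3→Echo 15·6=90, C4→Echo 12·21=252. Service 621; fixed 41; total 662.
Difference: |268 − 662| = 394.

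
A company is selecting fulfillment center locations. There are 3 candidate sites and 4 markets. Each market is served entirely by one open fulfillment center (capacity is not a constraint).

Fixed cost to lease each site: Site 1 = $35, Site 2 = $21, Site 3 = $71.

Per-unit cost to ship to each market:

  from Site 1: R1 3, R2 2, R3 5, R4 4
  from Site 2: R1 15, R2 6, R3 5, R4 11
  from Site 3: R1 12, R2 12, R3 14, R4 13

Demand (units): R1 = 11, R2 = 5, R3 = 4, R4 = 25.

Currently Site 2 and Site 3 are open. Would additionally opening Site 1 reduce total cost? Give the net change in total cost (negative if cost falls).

Current service cost with {Site 2, Site 3}: 457.
Adding Site 1: each market re-picks its cheapest; new service cost 163, saving 294.
Extra fixed cost: 35. Net change = 35 − 294 = -259.
(Totals: 549 → 290.)

Yes — net change −259 (cost falls by 259).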